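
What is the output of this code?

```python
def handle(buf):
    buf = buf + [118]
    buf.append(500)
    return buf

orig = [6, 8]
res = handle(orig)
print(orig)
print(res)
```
[6, 8]
[6, 8, 118, 500]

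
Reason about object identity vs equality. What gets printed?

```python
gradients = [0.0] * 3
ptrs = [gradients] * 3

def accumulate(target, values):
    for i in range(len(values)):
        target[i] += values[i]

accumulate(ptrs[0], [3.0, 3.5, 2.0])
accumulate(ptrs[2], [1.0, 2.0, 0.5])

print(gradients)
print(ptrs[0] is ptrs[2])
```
[4.0, 5.5, 2.5]
True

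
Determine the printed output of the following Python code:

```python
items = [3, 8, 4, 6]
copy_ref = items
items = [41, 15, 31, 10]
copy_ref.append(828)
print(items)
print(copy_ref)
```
[41, 15, 31, 10]
[3, 8, 4, 6, 828]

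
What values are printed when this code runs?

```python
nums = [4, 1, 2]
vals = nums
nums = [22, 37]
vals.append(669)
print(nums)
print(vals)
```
[22, 37]
[4, 1, 2, 669]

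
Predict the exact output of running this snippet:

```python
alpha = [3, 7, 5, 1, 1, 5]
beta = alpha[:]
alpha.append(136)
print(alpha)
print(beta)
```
[3, 7, 5, 1, 1, 5, 136]
[3, 7, 5, 1, 1, 5]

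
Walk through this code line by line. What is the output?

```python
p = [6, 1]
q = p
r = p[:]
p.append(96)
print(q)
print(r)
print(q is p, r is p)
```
[6, 1, 96]
[6, 1]
True False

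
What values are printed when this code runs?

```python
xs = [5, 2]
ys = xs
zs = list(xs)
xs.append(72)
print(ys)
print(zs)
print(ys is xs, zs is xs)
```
[5, 2, 72]
[5, 2]
True False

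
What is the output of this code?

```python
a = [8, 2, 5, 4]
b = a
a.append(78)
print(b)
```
[8, 2, 5, 4, 78]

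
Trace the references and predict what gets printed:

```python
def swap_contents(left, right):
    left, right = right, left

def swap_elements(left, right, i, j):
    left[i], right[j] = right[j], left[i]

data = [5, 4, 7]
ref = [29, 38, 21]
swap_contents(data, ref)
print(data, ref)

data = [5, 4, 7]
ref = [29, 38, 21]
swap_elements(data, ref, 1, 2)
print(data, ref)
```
[5, 4, 7] [29, 38, 21]
[5, 21, 7] [29, 38, 4]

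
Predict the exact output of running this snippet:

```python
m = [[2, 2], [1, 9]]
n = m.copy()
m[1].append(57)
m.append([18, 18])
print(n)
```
[[2, 2], [1, 9, 57]]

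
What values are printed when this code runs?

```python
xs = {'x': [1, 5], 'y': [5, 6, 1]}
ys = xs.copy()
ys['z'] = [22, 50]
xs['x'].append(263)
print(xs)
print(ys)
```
{'x': [1, 5, 263], 'y': [5, 6, 1]}
{'x': [1, 5, 263], 'y': [5, 6, 1], 'z': [22, 50]}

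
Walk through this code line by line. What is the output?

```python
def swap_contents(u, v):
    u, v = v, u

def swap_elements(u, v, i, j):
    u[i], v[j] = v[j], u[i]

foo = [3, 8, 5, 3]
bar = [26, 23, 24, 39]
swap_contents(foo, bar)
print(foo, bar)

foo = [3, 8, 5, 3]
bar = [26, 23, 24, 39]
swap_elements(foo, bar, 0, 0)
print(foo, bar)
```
[3, 8, 5, 3] [26, 23, 24, 39]
[26, 8, 5, 3] [3, 23, 24, 39]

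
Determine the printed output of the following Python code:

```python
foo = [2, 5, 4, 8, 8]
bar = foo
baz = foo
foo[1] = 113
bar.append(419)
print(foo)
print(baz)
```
[2, 113, 4, 8, 8, 419]
[2, 113, 4, 8, 8, 419]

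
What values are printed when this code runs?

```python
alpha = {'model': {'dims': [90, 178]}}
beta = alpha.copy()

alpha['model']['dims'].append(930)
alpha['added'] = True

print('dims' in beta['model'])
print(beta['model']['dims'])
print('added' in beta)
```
True
[90, 178, 930]
False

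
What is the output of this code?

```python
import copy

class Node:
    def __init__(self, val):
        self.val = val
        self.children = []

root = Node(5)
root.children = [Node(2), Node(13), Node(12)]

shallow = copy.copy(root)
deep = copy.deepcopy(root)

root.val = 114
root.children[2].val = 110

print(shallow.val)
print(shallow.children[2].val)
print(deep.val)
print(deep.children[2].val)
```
5
110
5
12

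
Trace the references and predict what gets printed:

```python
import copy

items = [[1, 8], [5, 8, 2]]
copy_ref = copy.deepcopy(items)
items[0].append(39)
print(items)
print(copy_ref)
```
[[1, 8, 39], [5, 8, 2]]
[[1, 8], [5, 8, 2]]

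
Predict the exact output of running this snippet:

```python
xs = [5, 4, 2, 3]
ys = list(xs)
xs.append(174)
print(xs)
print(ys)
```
[5, 4, 2, 3, 174]
[5, 4, 2, 3]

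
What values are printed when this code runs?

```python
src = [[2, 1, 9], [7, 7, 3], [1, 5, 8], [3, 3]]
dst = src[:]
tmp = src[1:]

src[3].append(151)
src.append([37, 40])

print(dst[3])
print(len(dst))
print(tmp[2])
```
[3, 3, 151]
4
[3, 3, 151]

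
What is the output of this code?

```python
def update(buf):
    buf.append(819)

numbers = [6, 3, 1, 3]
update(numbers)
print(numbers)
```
[6, 3, 1, 3, 819]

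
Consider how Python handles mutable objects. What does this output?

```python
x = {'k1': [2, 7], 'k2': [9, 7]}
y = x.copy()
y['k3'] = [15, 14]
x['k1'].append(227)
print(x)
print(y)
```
{'k1': [2, 7, 227], 'k2': [9, 7]}
{'k1': [2, 7, 227], 'k2': [9, 7], 'k3': [15, 14]}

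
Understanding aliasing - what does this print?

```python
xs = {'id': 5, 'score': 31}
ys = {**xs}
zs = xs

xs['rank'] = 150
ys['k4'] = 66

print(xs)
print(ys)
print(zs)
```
{'id': 5, 'score': 31, 'rank': 150}
{'id': 5, 'score': 31, 'k4': 66}
{'id': 5, 'score': 31, 'rank': 150}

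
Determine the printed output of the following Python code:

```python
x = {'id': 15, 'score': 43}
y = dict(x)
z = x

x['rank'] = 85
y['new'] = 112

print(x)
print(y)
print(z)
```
{'id': 15, 'score': 43, 'rank': 85}
{'id': 15, 'score': 43, 'new': 112}
{'id': 15, 'score': 43, 'rank': 85}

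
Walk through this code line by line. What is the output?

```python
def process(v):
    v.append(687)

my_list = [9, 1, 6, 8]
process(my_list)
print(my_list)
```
[9, 1, 6, 8, 687]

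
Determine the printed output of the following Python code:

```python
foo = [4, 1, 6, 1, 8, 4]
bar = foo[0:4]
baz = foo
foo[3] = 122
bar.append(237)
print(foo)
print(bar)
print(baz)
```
[4, 1, 6, 122, 8, 4]
[4, 1, 6, 1, 237]
[4, 1, 6, 122, 8, 4]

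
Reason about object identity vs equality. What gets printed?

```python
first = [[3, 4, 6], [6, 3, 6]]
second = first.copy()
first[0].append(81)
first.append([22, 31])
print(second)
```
[[3, 4, 6, 81], [6, 3, 6]]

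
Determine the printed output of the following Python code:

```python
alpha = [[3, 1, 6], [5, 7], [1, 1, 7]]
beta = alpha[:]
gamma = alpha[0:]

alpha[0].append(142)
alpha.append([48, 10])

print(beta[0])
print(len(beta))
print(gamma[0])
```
[3, 1, 6, 142]
3
[3, 1, 6, 142]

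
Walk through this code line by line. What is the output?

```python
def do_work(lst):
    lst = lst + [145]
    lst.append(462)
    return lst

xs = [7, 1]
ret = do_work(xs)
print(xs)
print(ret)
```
[7, 1]
[7, 1, 145, 462]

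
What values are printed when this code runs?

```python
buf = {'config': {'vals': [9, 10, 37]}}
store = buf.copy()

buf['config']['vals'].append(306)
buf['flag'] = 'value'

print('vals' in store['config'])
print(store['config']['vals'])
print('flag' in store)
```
True
[9, 10, 37, 306]
False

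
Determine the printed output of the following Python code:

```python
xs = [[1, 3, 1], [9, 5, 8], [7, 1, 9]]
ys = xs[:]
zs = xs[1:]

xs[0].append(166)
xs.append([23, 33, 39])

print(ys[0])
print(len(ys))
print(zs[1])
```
[1, 3, 1, 166]
3
[7, 1, 9]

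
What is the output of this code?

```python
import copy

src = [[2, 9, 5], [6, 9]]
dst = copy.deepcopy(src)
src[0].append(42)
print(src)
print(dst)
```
[[2, 9, 5, 42], [6, 9]]
[[2, 9, 5], [6, 9]]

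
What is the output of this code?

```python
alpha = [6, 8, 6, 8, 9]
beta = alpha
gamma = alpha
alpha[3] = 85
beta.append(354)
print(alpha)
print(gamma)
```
[6, 8, 6, 85, 9, 354]
[6, 8, 6, 85, 9, 354]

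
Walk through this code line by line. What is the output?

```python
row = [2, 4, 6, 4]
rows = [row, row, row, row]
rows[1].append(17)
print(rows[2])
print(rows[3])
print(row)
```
[2, 4, 6, 4, 17]
[2, 4, 6, 4, 17]
[2, 4, 6, 4, 17]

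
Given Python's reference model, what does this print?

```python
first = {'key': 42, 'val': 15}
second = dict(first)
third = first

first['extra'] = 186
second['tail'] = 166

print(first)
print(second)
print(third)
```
{'key': 42, 'val': 15, 'extra': 186}
{'key': 42, 'val': 15, 'tail': 166}
{'key': 42, 'val': 15, 'extra': 186}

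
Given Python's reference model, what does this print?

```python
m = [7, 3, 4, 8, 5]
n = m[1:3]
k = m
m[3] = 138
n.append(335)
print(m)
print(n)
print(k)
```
[7, 3, 4, 138, 5]
[3, 4, 335]
[7, 3, 4, 138, 5]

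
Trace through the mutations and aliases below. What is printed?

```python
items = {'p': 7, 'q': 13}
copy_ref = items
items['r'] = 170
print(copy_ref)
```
{'p': 7, 'q': 13, 'r': 170}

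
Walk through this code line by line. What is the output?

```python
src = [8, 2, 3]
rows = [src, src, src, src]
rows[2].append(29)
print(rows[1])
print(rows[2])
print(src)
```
[8, 2, 3, 29]
[8, 2, 3, 29]
[8, 2, 3, 29]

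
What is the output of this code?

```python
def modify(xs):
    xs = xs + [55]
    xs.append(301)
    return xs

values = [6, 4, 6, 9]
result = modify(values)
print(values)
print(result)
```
[6, 4, 6, 9]
[6, 4, 6, 9, 55, 301]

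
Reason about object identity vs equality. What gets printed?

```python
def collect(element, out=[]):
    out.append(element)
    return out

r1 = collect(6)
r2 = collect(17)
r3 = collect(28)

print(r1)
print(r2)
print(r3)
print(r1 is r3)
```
[6, 17, 28]
[6, 17, 28]
[6, 17, 28]
True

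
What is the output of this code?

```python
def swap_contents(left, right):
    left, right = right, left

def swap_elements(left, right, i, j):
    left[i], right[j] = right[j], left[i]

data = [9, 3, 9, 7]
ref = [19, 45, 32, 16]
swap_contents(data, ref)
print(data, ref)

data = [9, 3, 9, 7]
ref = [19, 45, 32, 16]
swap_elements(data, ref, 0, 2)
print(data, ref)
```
[9, 3, 9, 7] [19, 45, 32, 16]
[32, 3, 9, 7] [19, 45, 9, 16]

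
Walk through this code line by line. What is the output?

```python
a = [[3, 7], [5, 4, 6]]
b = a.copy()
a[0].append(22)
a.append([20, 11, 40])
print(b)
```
[[3, 7, 22], [5, 4, 6]]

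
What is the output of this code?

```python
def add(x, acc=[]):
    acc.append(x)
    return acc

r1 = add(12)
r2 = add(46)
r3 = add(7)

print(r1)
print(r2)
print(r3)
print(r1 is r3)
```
[12, 46, 7]
[12, 46, 7]
[12, 46, 7]
True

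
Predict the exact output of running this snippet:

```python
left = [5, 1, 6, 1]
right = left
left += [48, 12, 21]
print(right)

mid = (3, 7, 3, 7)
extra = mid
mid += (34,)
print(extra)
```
[5, 1, 6, 1, 48, 12, 21]
(3, 7, 3, 7)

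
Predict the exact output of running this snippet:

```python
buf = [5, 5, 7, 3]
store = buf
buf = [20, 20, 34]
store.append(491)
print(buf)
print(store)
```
[20, 20, 34]
[5, 5, 7, 3, 491]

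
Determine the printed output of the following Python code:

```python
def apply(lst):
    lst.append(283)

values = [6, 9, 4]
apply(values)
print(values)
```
[6, 9, 4, 283]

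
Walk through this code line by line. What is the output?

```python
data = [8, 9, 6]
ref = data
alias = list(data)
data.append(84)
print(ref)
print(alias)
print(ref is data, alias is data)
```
[8, 9, 6, 84]
[8, 9, 6]
True False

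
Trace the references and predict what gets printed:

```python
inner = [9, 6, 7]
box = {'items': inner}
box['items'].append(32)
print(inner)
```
[9, 6, 7, 32]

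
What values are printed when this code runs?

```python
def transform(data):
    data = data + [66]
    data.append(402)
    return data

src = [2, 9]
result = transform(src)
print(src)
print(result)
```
[2, 9]
[2, 9, 66, 402]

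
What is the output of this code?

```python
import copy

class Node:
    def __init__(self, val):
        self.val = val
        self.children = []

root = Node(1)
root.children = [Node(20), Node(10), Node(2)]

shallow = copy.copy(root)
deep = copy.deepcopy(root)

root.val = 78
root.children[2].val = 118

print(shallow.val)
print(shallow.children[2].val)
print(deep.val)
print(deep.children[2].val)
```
1
118
1
2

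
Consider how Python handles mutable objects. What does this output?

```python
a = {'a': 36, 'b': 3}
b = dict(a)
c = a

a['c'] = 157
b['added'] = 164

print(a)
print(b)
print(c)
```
{'a': 36, 'b': 3, 'c': 157}
{'a': 36, 'b': 3, 'added': 164}
{'a': 36, 'b': 3, 'c': 157}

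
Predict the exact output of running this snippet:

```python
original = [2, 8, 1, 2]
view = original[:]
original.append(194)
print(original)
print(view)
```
[2, 8, 1, 2, 194]
[2, 8, 1, 2]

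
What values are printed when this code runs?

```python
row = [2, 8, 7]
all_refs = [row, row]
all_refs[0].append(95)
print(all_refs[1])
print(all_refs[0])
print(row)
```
[2, 8, 7, 95]
[2, 8, 7, 95]
[2, 8, 7, 95]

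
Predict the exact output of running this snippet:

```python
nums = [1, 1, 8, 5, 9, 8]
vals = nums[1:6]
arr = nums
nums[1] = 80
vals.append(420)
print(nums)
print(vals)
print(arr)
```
[1, 80, 8, 5, 9, 8]
[1, 8, 5, 9, 8, 420]
[1, 80, 8, 5, 9, 8]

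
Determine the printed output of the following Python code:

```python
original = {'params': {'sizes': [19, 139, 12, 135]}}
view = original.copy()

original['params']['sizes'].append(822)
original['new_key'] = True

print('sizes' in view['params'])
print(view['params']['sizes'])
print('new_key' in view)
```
True
[19, 139, 12, 135, 822]
False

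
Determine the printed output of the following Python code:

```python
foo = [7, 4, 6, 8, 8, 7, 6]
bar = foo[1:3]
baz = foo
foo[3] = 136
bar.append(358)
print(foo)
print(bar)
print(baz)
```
[7, 4, 6, 136, 8, 7, 6]
[4, 6, 358]
[7, 4, 6, 136, 8, 7, 6]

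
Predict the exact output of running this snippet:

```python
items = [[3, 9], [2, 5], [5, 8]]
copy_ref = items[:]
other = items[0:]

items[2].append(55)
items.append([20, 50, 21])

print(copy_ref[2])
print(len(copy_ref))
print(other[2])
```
[5, 8, 55]
3
[5, 8, 55]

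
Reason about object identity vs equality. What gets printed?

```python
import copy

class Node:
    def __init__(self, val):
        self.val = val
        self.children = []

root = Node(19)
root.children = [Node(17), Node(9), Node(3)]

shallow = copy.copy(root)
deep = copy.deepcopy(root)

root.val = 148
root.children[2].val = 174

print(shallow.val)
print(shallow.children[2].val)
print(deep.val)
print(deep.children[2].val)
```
19
174
19
3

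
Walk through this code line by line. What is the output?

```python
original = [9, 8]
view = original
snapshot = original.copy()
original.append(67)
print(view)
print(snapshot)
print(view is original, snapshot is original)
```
[9, 8, 67]
[9, 8]
True False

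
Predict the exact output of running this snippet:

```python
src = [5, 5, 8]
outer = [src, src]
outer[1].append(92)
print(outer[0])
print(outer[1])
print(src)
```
[5, 5, 8, 92]
[5, 5, 8, 92]
[5, 5, 8, 92]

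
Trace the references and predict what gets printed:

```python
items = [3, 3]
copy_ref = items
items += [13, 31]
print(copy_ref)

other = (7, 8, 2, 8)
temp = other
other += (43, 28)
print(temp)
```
[3, 3, 13, 31]
(7, 8, 2, 8)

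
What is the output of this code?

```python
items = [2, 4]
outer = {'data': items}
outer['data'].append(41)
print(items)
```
[2, 4, 41]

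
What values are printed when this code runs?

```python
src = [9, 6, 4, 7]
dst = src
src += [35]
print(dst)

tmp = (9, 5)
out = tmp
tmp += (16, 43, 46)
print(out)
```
[9, 6, 4, 7, 35]
(9, 5)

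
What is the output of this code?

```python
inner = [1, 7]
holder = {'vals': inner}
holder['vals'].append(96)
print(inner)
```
[1, 7, 96]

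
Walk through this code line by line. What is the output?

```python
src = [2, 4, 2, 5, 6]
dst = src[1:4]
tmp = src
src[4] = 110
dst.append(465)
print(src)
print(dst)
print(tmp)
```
[2, 4, 2, 5, 110]
[4, 2, 5, 465]
[2, 4, 2, 5, 110]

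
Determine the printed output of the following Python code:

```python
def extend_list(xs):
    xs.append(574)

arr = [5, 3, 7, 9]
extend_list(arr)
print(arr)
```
[5, 3, 7, 9, 574]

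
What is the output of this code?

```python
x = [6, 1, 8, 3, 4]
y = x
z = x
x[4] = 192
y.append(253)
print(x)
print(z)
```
[6, 1, 8, 3, 192, 253]
[6, 1, 8, 3, 192, 253]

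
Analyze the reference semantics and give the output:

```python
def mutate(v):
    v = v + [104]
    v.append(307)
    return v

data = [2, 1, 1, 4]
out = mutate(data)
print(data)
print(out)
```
[2, 1, 1, 4]
[2, 1, 1, 4, 104, 307]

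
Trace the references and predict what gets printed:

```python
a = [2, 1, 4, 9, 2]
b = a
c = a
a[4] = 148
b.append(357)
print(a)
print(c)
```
[2, 1, 4, 9, 148, 357]
[2, 1, 4, 9, 148, 357]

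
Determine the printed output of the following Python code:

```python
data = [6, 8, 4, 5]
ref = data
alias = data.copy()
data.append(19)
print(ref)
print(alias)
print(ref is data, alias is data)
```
[6, 8, 4, 5, 19]
[6, 8, 4, 5]
True False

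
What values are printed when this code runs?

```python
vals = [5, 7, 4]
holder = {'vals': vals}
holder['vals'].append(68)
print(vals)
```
[5, 7, 4, 68]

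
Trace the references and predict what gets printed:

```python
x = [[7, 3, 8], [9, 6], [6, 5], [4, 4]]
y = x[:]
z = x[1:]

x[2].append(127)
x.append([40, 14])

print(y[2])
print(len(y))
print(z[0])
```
[6, 5, 127]
4
[9, 6]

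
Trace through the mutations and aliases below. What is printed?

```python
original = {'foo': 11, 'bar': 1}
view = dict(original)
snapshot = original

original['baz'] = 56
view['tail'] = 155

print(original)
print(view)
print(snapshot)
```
{'foo': 11, 'bar': 1, 'baz': 56}
{'foo': 11, 'bar': 1, 'tail': 155}
{'foo': 11, 'bar': 1, 'baz': 56}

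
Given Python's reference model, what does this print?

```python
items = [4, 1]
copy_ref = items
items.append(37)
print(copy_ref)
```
[4, 1, 37]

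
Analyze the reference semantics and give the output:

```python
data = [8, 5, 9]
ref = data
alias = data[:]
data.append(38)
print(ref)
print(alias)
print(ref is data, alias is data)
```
[8, 5, 9, 38]
[8, 5, 9]
True False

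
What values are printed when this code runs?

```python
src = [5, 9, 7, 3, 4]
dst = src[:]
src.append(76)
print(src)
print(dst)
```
[5, 9, 7, 3, 4, 76]
[5, 9, 7, 3, 4]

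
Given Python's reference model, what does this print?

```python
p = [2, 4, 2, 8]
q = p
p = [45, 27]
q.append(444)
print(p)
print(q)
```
[45, 27]
[2, 4, 2, 8, 444]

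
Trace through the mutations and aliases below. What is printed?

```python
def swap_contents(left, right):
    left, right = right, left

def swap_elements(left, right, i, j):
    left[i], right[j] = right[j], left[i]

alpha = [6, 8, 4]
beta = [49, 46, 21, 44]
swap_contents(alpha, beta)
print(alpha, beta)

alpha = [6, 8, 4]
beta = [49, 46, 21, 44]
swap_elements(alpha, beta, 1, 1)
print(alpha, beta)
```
[6, 8, 4] [49, 46, 21, 44]
[6, 46, 4] [49, 8, 21, 44]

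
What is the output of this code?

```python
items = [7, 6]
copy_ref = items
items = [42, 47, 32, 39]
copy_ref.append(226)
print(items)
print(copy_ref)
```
[42, 47, 32, 39]
[7, 6, 226]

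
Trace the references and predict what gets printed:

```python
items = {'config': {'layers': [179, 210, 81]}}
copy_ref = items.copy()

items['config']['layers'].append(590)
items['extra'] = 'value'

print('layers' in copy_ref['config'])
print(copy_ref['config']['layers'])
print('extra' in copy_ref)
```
True
[179, 210, 81, 590]
False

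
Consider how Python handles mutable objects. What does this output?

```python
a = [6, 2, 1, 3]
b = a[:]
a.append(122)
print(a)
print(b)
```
[6, 2, 1, 3, 122]
[6, 2, 1, 3]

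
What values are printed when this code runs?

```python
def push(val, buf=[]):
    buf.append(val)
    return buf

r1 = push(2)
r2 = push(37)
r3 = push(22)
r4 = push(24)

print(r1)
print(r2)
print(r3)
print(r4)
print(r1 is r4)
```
[2, 37, 22, 24]
[2, 37, 22, 24]
[2, 37, 22, 24]
[2, 37, 22, 24]
True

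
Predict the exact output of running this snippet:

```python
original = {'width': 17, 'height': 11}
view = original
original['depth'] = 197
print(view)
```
{'width': 17, 'height': 11, 'depth': 197}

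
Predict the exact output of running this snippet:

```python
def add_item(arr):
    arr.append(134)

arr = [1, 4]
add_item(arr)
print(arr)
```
[1, 4, 134]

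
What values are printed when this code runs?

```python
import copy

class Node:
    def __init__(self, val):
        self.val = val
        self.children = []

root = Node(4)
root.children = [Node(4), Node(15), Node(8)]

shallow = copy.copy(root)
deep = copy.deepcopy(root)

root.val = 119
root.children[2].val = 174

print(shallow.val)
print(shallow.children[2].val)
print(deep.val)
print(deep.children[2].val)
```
4
174
4
8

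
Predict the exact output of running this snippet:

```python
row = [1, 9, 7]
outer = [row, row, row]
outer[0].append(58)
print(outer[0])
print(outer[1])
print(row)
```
[1, 9, 7, 58]
[1, 9, 7, 58]
[1, 9, 7, 58]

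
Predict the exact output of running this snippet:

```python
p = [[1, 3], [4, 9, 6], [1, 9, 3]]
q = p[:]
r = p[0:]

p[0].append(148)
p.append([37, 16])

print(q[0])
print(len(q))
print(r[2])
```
[1, 3, 148]
3
[1, 9, 3]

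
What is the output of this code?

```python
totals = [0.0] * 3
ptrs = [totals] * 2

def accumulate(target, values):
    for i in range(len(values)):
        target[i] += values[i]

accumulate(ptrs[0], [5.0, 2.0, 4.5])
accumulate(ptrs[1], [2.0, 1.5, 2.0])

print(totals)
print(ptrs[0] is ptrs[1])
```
[7.0, 3.5, 6.5]
True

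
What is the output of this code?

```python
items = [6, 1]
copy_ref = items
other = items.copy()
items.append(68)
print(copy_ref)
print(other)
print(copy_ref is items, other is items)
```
[6, 1, 68]
[6, 1]
True False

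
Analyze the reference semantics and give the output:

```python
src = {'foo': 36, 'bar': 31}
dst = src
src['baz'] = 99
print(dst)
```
{'foo': 36, 'bar': 31, 'baz': 99}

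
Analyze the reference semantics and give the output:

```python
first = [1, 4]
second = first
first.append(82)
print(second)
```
[1, 4, 82]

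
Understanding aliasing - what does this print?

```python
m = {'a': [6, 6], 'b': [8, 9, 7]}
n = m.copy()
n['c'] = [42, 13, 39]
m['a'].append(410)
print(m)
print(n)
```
{'a': [6, 6, 410], 'b': [8, 9, 7]}
{'a': [6, 6, 410], 'b': [8, 9, 7], 'c': [42, 13, 39]}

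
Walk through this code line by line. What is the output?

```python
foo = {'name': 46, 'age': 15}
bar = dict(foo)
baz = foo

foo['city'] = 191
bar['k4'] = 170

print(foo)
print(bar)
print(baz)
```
{'name': 46, 'age': 15, 'city': 191}
{'name': 46, 'age': 15, 'k4': 170}
{'name': 46, 'age': 15, 'city': 191}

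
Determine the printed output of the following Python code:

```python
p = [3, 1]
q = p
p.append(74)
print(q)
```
[3, 1, 74]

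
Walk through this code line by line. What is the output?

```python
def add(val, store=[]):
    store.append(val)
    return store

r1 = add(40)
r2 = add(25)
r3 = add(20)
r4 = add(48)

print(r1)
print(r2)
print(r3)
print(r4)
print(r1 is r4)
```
[40, 25, 20, 48]
[40, 25, 20, 48]
[40, 25, 20, 48]
[40, 25, 20, 48]
True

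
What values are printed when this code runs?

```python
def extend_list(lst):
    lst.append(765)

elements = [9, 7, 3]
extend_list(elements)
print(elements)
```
[9, 7, 3, 765]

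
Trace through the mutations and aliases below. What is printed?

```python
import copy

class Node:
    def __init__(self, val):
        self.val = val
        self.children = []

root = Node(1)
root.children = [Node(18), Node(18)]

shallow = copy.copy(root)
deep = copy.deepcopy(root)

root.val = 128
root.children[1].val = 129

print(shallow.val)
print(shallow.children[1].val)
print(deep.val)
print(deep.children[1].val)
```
1
129
1
18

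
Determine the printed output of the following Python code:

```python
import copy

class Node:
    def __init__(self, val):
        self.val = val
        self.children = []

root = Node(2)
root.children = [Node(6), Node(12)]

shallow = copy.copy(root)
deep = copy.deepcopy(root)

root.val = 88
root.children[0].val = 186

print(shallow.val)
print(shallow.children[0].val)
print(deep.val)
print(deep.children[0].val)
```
2
186
2
6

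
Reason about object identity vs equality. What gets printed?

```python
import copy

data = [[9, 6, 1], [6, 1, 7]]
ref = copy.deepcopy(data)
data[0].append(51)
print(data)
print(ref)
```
[[9, 6, 1, 51], [6, 1, 7]]
[[9, 6, 1], [6, 1, 7]]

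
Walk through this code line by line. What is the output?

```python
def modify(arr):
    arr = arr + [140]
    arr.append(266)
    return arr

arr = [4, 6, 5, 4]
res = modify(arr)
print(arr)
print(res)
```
[4, 6, 5, 4]
[4, 6, 5, 4, 140, 266]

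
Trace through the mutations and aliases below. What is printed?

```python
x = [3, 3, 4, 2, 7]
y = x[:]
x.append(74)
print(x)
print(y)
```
[3, 3, 4, 2, 7, 74]
[3, 3, 4, 2, 7]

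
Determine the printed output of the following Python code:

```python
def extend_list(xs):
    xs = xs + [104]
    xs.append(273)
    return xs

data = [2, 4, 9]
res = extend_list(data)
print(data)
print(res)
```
[2, 4, 9]
[2, 4, 9, 104, 273]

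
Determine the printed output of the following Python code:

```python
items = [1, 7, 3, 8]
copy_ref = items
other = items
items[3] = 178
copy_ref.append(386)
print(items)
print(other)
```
[1, 7, 3, 178, 386]
[1, 7, 3, 178, 386]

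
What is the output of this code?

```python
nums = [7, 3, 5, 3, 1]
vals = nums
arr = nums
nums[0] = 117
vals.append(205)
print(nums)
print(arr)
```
[117, 3, 5, 3, 1, 205]
[117, 3, 5, 3, 1, 205]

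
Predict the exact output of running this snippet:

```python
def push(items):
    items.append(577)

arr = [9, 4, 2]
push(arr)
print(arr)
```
[9, 4, 2, 577]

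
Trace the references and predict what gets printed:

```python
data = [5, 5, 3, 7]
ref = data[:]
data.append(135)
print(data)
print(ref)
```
[5, 5, 3, 7, 135]
[5, 5, 3, 7]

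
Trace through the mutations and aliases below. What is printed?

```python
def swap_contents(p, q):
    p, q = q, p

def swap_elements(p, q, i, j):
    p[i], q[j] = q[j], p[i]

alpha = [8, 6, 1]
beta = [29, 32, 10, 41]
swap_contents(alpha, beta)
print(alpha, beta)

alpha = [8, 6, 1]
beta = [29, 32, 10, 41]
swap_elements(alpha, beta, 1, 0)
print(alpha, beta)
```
[8, 6, 1] [29, 32, 10, 41]
[8, 29, 1] [6, 32, 10, 41]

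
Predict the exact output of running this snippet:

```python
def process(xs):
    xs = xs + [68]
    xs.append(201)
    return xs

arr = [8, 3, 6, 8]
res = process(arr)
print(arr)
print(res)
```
[8, 3, 6, 8]
[8, 3, 6, 8, 68, 201]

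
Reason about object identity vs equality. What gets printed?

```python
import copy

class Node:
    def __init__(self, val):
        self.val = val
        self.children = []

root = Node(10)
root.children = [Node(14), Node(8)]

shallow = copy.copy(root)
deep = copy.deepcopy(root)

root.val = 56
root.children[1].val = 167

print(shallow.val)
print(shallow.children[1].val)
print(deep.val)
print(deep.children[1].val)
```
10
167
10
8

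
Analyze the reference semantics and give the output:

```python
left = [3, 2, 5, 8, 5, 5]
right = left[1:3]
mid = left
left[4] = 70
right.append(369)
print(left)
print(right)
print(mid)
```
[3, 2, 5, 8, 70, 5]
[2, 5, 369]
[3, 2, 5, 8, 70, 5]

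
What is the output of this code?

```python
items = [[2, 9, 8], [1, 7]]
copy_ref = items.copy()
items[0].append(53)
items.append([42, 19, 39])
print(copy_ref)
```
[[2, 9, 8, 53], [1, 7]]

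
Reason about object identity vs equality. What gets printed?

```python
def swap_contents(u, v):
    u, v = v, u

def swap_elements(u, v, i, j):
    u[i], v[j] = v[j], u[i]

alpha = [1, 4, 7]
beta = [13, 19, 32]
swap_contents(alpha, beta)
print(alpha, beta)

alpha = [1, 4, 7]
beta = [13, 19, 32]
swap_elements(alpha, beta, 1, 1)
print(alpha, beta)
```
[1, 4, 7] [13, 19, 32]
[1, 19, 7] [13, 4, 32]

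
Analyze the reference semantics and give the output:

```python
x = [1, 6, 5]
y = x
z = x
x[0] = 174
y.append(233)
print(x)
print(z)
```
[174, 6, 5, 233]
[174, 6, 5, 233]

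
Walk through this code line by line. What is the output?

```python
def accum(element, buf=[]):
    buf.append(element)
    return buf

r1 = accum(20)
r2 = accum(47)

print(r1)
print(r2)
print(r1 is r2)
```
[20, 47]
[20, 47]
True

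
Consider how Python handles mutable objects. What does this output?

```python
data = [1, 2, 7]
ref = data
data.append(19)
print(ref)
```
[1, 2, 7, 19]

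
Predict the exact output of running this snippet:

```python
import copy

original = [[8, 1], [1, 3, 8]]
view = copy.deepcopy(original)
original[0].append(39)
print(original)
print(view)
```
[[8, 1, 39], [1, 3, 8]]
[[8, 1], [1, 3, 8]]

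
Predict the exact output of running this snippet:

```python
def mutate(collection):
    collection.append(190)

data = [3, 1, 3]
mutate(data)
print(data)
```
[3, 1, 3, 190]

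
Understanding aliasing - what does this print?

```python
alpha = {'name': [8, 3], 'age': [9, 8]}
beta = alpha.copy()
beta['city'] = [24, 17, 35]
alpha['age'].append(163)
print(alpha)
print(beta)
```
{'name': [8, 3], 'age': [9, 8, 163]}
{'name': [8, 3], 'age': [9, 8, 163], 'city': [24, 17, 35]}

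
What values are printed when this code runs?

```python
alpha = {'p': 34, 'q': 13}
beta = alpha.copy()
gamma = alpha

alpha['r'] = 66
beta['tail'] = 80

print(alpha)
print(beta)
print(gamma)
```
{'p': 34, 'q': 13, 'r': 66}
{'p': 34, 'q': 13, 'tail': 80}
{'p': 34, 'q': 13, 'r': 66}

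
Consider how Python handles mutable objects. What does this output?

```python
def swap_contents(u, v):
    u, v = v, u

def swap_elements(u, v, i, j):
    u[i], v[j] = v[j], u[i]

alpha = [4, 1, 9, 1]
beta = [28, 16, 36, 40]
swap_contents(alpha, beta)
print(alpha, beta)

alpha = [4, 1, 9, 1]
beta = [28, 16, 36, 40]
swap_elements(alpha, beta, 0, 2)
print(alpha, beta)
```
[4, 1, 9, 1] [28, 16, 36, 40]
[36, 1, 9, 1] [28, 16, 4, 40]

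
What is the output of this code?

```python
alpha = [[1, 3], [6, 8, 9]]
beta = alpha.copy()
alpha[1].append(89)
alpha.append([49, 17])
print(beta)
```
[[1, 3], [6, 8, 9, 89]]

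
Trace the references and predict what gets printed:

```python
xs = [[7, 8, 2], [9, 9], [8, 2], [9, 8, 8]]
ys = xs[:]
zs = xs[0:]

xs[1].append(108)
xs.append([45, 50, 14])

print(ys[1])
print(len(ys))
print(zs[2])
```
[9, 9, 108]
4
[8, 2]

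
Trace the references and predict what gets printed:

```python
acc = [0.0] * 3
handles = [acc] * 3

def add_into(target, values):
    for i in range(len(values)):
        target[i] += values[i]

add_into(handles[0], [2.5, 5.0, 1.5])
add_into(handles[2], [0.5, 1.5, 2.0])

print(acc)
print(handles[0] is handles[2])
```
[3.0, 6.5, 3.5]
True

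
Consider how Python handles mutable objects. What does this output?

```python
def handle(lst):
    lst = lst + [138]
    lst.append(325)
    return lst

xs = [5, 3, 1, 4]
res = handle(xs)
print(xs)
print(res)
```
[5, 3, 1, 4]
[5, 3, 1, 4, 138, 325]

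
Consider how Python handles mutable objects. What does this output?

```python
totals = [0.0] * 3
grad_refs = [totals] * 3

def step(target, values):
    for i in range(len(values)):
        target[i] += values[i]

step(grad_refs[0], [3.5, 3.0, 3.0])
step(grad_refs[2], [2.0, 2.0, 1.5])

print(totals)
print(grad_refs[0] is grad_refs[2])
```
[5.5, 5.0, 4.5]
True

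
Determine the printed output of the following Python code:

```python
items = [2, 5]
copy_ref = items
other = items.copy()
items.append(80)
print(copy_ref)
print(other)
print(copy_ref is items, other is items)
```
[2, 5, 80]
[2, 5]
True False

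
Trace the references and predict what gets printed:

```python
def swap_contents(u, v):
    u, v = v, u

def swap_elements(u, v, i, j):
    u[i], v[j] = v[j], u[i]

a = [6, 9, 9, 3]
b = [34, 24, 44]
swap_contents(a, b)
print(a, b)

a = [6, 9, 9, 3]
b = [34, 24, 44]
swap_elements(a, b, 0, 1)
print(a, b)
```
[6, 9, 9, 3] [34, 24, 44]
[24, 9, 9, 3] [34, 6, 44]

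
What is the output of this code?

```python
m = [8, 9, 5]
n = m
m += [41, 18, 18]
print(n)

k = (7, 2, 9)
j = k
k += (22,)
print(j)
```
[8, 9, 5, 41, 18, 18]
(7, 2, 9)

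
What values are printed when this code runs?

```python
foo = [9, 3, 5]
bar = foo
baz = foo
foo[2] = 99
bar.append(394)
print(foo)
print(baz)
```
[9, 3, 99, 394]
[9, 3, 99, 394]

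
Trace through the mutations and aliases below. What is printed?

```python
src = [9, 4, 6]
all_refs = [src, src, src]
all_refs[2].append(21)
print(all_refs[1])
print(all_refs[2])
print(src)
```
[9, 4, 6, 21]
[9, 4, 6, 21]
[9, 4, 6, 21]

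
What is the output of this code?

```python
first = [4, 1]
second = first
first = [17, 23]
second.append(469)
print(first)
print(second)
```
[17, 23]
[4, 1, 469]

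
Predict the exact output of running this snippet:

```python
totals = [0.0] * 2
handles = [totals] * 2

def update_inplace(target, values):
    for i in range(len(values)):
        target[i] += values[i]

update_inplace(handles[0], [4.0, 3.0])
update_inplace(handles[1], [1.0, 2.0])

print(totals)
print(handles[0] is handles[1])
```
[5.0, 5.0]
True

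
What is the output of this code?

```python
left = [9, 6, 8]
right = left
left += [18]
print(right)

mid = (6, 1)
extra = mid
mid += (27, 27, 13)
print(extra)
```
[9, 6, 8, 18]
(6, 1)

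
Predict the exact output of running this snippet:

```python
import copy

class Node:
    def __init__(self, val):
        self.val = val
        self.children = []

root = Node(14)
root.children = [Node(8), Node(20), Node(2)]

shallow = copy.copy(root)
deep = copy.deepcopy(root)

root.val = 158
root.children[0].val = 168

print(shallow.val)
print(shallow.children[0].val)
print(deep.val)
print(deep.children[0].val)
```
14
168
14
8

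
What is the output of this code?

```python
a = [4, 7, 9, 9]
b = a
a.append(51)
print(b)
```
[4, 7, 9, 9, 51]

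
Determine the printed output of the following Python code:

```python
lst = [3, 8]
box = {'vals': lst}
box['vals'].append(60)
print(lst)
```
[3, 8, 60]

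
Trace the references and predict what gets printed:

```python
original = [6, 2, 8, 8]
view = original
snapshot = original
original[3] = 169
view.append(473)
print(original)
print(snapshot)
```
[6, 2, 8, 169, 473]
[6, 2, 8, 169, 473]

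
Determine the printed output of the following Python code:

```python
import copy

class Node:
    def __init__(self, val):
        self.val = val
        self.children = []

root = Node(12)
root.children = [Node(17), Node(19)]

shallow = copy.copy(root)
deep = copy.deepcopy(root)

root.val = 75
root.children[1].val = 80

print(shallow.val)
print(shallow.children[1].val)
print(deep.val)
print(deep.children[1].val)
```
12
80
12
19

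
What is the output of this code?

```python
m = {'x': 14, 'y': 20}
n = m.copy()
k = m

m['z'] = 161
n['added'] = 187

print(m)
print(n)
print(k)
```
{'x': 14, 'y': 20, 'z': 161}
{'x': 14, 'y': 20, 'added': 187}
{'x': 14, 'y': 20, 'z': 161}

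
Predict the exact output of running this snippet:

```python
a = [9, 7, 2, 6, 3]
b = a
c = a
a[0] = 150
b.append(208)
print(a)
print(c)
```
[150, 7, 2, 6, 3, 208]
[150, 7, 2, 6, 3, 208]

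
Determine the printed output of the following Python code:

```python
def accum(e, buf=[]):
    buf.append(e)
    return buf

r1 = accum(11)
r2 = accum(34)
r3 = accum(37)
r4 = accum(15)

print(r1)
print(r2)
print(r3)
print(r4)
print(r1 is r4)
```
[11, 34, 37, 15]
[11, 34, 37, 15]
[11, 34, 37, 15]
[11, 34, 37, 15]
True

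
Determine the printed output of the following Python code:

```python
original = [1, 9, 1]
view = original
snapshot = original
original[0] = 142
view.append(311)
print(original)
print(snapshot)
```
[142, 9, 1, 311]
[142, 9, 1, 311]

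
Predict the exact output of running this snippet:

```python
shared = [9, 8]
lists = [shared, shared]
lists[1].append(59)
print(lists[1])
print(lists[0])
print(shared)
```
[9, 8, 59]
[9, 8, 59]
[9, 8, 59]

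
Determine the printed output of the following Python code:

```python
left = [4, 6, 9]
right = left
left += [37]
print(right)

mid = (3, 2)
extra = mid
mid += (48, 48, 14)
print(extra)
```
[4, 6, 9, 37]
(3, 2)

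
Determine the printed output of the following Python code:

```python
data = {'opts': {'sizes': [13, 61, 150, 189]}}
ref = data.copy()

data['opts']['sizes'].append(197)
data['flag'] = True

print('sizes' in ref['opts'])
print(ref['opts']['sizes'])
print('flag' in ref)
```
True
[13, 61, 150, 189, 197]
False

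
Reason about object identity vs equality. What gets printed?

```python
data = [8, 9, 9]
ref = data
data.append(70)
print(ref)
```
[8, 9, 9, 70]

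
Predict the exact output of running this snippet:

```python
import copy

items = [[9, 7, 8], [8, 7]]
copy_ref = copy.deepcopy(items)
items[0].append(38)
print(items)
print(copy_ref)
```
[[9, 7, 8, 38], [8, 7]]
[[9, 7, 8], [8, 7]]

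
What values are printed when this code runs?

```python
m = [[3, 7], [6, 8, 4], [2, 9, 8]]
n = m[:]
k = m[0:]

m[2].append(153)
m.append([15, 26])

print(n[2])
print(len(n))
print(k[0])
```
[2, 9, 8, 153]
3
[3, 7]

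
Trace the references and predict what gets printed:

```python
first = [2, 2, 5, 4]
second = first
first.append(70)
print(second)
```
[2, 2, 5, 4, 70]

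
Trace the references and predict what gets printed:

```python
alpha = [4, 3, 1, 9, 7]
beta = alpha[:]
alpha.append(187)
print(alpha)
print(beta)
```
[4, 3, 1, 9, 7, 187]
[4, 3, 1, 9, 7]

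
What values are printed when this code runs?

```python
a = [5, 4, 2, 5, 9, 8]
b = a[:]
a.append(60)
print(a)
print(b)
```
[5, 4, 2, 5, 9, 8, 60]
[5, 4, 2, 5, 9, 8]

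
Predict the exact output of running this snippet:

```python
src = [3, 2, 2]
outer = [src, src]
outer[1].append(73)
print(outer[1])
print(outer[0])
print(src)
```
[3, 2, 2, 73]
[3, 2, 2, 73]
[3, 2, 2, 73]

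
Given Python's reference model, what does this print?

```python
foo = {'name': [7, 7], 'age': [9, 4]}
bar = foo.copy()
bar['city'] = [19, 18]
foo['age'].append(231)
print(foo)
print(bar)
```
{'name': [7, 7], 'age': [9, 4, 231]}
{'name': [7, 7], 'age': [9, 4, 231], 'city': [19, 18]}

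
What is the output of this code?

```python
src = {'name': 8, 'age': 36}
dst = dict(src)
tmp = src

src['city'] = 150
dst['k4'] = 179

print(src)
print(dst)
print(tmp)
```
{'name': 8, 'age': 36, 'city': 150}
{'name': 8, 'age': 36, 'k4': 179}
{'name': 8, 'age': 36, 'city': 150}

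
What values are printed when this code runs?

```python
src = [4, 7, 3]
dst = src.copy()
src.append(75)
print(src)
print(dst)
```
[4, 7, 3, 75]
[4, 7, 3]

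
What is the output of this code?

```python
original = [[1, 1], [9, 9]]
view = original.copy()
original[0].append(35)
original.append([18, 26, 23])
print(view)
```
[[1, 1, 35], [9, 9]]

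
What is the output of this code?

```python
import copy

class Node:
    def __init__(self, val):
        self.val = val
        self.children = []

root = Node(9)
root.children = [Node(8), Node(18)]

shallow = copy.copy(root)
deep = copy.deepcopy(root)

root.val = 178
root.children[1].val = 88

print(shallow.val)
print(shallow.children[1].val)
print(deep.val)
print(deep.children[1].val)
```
9
88
9
18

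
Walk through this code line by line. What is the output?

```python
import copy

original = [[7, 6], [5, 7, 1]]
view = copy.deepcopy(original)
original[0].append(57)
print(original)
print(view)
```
[[7, 6, 57], [5, 7, 1]]
[[7, 6], [5, 7, 1]]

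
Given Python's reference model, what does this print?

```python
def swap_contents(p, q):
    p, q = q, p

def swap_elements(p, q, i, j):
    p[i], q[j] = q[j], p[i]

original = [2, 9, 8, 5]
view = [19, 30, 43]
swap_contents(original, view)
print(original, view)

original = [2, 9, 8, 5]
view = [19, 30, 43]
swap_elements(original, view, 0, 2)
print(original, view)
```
[2, 9, 8, 5] [19, 30, 43]
[43, 9, 8, 5] [19, 30, 2]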